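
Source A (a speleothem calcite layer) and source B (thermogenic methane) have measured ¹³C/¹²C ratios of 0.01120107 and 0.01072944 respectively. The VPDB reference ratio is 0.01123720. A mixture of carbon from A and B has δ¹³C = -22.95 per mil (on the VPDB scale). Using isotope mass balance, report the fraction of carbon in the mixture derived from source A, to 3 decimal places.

0.530

δ_A = (0.01120107/0.01123720 − 1)×1000 = (0.996785 − 1)×1000 = -3.215 per mil
δ_B = (0.01072944/0.01123720 − 1)×1000 = (0.954814 − 1)×1000 = -45.186 per mil
f_A = (δ_mix − δ_B)/(δ_A − δ_B) = (-22.95 − (-45.186))/(-3.215 − (-45.186))
f_A = 22.236 / 41.970 = 0.5298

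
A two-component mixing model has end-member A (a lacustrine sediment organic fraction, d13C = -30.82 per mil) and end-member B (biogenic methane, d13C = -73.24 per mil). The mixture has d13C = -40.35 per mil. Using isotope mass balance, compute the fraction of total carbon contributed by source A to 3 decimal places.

δ_mix = f_A·δ_A + (1 − f_A)·δ_B  ⇒  f_A = (δ_mix − δ_B)/(δ_A − δ_B)
f_A = (-40.35 − (-73.24)) / (-30.82 − (-73.24))
f_A = 32.89 / 42.42 = 0.7753

0.775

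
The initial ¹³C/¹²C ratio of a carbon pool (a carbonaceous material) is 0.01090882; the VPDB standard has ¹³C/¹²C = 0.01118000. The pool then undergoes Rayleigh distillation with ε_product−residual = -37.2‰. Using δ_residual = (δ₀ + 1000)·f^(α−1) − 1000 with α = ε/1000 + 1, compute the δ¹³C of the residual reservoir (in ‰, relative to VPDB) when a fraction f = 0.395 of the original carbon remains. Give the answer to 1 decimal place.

10.0‰

δ₀ = (0.01090882/0.01118000 − 1)×1000 = (0.975744 − 1)×1000 = -24.256‰
α − 1 = ε/1000 = -0.0372
f^(α−1) = 0.395^(-0.0372) = 1.035158
δ_res = (-24.256 + 1000) × 1.035158 − 1000 = 1010.049 − 1000 = 10.05‰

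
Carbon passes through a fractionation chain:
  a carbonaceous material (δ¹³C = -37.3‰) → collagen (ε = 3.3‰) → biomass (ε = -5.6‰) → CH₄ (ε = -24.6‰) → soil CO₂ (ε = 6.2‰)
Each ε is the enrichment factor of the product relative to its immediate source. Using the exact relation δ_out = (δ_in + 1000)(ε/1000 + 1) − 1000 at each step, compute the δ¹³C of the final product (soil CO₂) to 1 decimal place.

step 1: δ = (-37.30 + 1000)·(3.3/1000 + 1) − 1000 = -34.12‰
step 2: δ = (-34.12 + 1000)·(-5.6/1000 + 1) − 1000 = -39.53‰
step 3: δ = (-39.53 + 1000)·(-24.6/1000 + 1) − 1000 = -63.16‰
step 4: δ = (-63.16 + 1000)·(6.2/1000 + 1) − 1000 = -57.35‰

-57.4‰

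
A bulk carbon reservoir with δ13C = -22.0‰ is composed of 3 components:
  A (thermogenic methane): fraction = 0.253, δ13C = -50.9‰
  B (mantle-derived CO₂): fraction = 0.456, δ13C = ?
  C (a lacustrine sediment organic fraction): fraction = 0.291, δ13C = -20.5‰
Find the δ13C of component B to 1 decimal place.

-6.9‰

Isotope mass balance: δ_bulk = Σ fᵢ·δᵢ.
-22.0 = 0.253×(-50.9) + 0.456×δ_B + 0.291×(-20.5)
0.456·δ_B = -22.0 − (-18.843) = -3.157
δ_B = -3.157 / 0.456 = -6.92‰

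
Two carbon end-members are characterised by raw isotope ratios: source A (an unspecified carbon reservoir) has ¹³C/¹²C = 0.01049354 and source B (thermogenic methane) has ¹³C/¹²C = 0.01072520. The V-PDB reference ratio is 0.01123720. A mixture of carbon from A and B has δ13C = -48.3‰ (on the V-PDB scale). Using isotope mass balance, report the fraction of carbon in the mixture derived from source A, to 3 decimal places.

0.133

δ_A = (0.01049354/0.01123720 − 1)×1000 = (0.933822 − 1)×1000 = -66.178‰
δ_B = (0.01072520/0.01123720 − 1)×1000 = (0.954437 − 1)×1000 = -45.563‰
f_A = (δ_mix − δ_B)/(δ_A − δ_B) = (-48.3 − (-45.563))/(-66.178 − (-45.563))
f_A = -2.737 / -20.615 = 0.1328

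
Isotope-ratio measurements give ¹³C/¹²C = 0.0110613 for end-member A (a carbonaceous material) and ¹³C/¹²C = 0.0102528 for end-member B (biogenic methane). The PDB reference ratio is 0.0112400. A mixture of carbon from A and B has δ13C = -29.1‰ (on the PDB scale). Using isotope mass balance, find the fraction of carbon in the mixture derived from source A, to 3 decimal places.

δ_A = (0.0110613/0.0112400 − 1)×1000 = (0.984101 − 1)×1000 = -15.899‰
δ_B = (0.0102528/0.0112400 − 1)×1000 = (0.912171 − 1)×1000 = -87.829‰
f_A = (δ_mix − δ_B)/(δ_A − δ_B) = (-29.1 − (-87.829))/(-15.899 − (-87.829))
f_A = 58.729 / 71.931 = 0.8165

0.816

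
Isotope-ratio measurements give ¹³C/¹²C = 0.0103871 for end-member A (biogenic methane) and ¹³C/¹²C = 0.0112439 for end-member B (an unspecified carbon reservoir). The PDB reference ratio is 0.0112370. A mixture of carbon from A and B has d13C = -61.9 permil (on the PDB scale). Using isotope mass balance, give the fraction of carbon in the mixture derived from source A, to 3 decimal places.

δ_A = (0.0103871/0.0112370 − 1)×1000 = (0.924366 − 1)×1000 = -75.634 permil
δ_B = (0.0112439/0.0112370 − 1)×1000 = (1.000614 − 1)×1000 = 0.614 permil
f_A = (δ_mix − δ_B)/(δ_A − δ_B) = (-61.9 − (0.614))/(-75.634 − (0.614))
f_A = -62.514 / -76.248 = 0.8199

0.820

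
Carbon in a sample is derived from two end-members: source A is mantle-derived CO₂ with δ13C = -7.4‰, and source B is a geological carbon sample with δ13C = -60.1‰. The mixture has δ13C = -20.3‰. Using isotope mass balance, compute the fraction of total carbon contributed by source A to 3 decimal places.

0.755

δ_mix = f_A·δ_A + (1 − f_A)·δ_B  ⇒  f_A = (δ_mix − δ_B)/(δ_A − δ_B)
f_A = (-20.3 − (-60.1)) / (-7.4 − (-60.1))
f_A = 39.8 / 52.7 = 0.7552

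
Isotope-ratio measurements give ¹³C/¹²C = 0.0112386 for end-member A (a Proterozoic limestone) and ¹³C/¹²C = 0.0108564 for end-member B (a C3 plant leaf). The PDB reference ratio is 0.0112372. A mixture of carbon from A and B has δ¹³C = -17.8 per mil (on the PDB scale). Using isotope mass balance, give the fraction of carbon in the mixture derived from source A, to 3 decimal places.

δ_A = (0.0112386/0.0112372 − 1)×1000 = (1.000125 − 1)×1000 = 0.125 per mil
δ_B = (0.0108564/0.0112372 − 1)×1000 = (0.966113 − 1)×1000 = -33.887 per mil
f_A = (δ_mix − δ_B)/(δ_A − δ_B) = (-17.8 − (-33.887))/(0.125 − (-33.887))
f_A = 16.087 / 34.012 = 0.4730

0.473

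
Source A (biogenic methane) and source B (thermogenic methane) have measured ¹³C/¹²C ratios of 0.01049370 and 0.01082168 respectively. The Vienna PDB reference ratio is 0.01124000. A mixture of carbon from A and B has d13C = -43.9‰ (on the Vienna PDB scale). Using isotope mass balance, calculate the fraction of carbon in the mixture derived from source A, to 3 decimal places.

0.229

δ_A = (0.01049370/0.01124000 − 1)×1000 = (0.933603 − 1)×1000 = -66.397‰
δ_B = (0.01082168/0.01124000 − 1)×1000 = (0.962783 − 1)×1000 = -37.217‰
f_A = (δ_mix − δ_B)/(δ_A − δ_B) = (-43.9 − (-37.217))/(-66.397 − (-37.217))
f_A = -6.683 / -29.180 = 0.2290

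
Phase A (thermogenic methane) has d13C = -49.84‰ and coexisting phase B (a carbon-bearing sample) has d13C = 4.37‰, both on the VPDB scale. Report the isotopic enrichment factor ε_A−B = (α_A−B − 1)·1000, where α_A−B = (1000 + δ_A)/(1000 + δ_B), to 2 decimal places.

α_A−B = (1000 + -49.84) / (1000 + 4.37) = 950.16 / 1004.37 = 0.946026
ε_A−B = (0.946026 − 1) × 1000 = -53.974‰
(The approximation ε ≈ δ_A − δ_B would give -54.21‰.)

-53.97‰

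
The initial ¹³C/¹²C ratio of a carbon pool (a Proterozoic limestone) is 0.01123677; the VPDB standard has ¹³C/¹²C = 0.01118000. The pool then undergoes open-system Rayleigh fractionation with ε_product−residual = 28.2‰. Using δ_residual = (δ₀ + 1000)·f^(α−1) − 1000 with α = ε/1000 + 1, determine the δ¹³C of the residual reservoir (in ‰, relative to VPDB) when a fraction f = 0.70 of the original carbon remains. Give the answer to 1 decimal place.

-5.0‰

δ₀ = (0.01123677/0.01118000 − 1)×1000 = (1.005078 − 1)×1000 = 5.078‰
α − 1 = ε/1000 = 0.0282
f^(α−1) = 0.70^(0.0282) = 0.989992
δ_res = (5.078 + 1000) × 0.989992 − 1000 = 995.019 − 1000 = -4.98‰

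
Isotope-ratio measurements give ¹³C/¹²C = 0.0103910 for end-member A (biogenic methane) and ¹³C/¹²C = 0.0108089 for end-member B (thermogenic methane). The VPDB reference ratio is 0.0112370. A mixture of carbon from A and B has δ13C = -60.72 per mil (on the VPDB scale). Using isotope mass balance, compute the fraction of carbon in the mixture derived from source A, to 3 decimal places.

0.608

δ_A = (0.0103910/0.0112370 − 1)×1000 = (0.924713 − 1)×1000 = -75.287 per mil
δ_B = (0.0108089/0.0112370 − 1)×1000 = (0.961903 − 1)×1000 = -38.097 per mil
f_A = (δ_mix − δ_B)/(δ_A − δ_B) = (-60.72 − (-38.097))/(-75.287 − (-38.097))
f_A = -22.623 / -37.190 = 0.6083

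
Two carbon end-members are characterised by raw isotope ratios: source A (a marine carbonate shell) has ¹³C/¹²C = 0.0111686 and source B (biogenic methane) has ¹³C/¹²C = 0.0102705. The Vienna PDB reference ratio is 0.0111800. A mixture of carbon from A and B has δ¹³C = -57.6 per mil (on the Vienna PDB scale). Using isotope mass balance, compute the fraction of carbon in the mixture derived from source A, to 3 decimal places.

0.296

δ_A = (0.0111686/0.0111800 − 1)×1000 = (0.998980 − 1)×1000 = -1.020 per mil
δ_B = (0.0102705/0.0111800 − 1)×1000 = (0.918649 − 1)×1000 = -81.351 per mil
f_A = (δ_mix − δ_B)/(δ_A − δ_B) = (-57.6 − (-81.351))/(-1.020 − (-81.351))
f_A = 23.751 / 80.331 = 0.2957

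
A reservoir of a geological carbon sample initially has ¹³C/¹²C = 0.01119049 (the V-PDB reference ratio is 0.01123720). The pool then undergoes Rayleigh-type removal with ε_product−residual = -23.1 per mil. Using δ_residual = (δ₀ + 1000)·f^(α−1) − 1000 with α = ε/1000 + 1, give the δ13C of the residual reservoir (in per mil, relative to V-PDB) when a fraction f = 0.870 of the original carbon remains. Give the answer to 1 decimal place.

δ₀ = (0.01119049/0.01123720 − 1)×1000 = (0.995843 − 1)×1000 = -4.157 per mil
α − 1 = ε/1000 = -0.0231
f^(α−1) = 0.870^(-0.0231) = 1.003222
δ_res = (-4.157 + 1000) × 1.003222 − 1000 = 999.052 − 1000 = -0.95 per mil

-0.9 per mil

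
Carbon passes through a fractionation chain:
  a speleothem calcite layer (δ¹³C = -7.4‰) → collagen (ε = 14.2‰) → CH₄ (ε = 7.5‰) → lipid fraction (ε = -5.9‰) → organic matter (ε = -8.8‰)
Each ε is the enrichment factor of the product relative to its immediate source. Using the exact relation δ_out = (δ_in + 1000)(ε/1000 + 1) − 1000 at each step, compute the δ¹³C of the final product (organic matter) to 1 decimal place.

-0.6‰

step 1: δ = (-7.40 + 1000)·(14.2/1000 + 1) − 1000 = 6.69‰
step 2: δ = (6.69 + 1000)·(7.5/1000 + 1) − 1000 = 14.25‰
step 3: δ = (14.25 + 1000)·(-5.9/1000 + 1) − 1000 = 8.26‰
step 4: δ = (8.26 + 1000)·(-8.8/1000 + 1) − 1000 = -0.61‰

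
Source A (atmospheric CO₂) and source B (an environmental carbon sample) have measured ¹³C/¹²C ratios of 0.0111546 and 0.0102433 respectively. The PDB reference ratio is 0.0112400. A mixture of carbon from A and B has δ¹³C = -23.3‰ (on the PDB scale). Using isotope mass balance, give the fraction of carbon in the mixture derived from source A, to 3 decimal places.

0.806

δ_A = (0.0111546/0.0112400 − 1)×1000 = (0.992402 − 1)×1000 = -7.598‰
δ_B = (0.0102433/0.0112400 − 1)×1000 = (0.911326 − 1)×1000 = -88.674‰
f_A = (δ_mix − δ_B)/(δ_A − δ_B) = (-23.3 − (-88.674))/(-7.598 − (-88.674))
f_A = 65.374 / 81.077 = 0.8063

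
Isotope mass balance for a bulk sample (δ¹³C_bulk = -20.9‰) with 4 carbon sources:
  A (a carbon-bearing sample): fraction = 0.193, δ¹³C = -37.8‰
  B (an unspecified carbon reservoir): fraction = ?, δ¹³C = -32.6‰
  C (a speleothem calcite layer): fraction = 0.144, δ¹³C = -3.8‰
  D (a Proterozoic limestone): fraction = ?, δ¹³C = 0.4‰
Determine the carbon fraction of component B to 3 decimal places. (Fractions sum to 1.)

Let f_B and f_D be the unknown fractions; fractions sum to 1 so f_B + f_D = 0.663.
Mass balance: Σ fᵢ·δᵢ = δ_bulk ⇒ f_B·(-32.6) + f_D·(0.4) = -20.9 − (-7.843) = -13.057
Substitute f_D = 0.663 − f_B:
f_B·(-32.6 − 0.4) = -13.057 − 0.663×(0.4) = -13.323
f_B = -13.323 / -33.0 = 0.4037

0.404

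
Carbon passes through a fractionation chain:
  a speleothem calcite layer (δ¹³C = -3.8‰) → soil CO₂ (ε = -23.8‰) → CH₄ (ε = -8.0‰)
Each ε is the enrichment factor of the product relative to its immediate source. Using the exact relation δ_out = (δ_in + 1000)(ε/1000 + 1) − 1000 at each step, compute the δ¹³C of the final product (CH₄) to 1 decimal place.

step 1: δ = (-3.80 + 1000)·(-23.8/1000 + 1) − 1000 = -27.51‰
step 2: δ = (-27.51 + 1000)·(-8.0/1000 + 1) − 1000 = -35.29‰

-35.3‰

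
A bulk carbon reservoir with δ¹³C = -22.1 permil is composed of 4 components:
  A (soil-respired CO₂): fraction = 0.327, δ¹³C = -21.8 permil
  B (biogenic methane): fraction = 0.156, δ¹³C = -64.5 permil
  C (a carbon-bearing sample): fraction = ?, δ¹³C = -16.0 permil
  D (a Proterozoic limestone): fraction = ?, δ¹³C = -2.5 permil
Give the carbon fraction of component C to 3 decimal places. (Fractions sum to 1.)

0.268

Let f_C and f_D be the unknown fractions; fractions sum to 1 so f_C + f_D = 0.517.
Mass balance: Σ fᵢ·δᵢ = δ_bulk ⇒ f_C·(-16.0) + f_D·(-2.5) = -22.1 − (-17.191) = -4.909
Substitute f_D = 0.517 − f_C:
f_C·(-16.0 − -2.5) = -4.909 − 0.517×(-2.5) = -3.617
f_C = -3.617 / -13.5 = 0.2679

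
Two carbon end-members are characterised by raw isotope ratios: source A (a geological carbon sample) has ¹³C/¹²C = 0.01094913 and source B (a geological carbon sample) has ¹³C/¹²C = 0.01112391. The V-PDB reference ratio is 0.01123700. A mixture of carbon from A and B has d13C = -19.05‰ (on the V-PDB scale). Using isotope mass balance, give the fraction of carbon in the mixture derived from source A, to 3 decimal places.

δ_A = (0.01094913/0.01123700 − 1)×1000 = (0.974382 − 1)×1000 = -25.618‰
δ_B = (0.01112391/0.01123700 − 1)×1000 = (0.989936 − 1)×1000 = -10.064‰
f_A = (δ_mix − δ_B)/(δ_A − δ_B) = (-19.05 − (-10.064))/(-25.618 − (-10.064))
f_A = -8.986 / -15.554 = 0.5777

0.578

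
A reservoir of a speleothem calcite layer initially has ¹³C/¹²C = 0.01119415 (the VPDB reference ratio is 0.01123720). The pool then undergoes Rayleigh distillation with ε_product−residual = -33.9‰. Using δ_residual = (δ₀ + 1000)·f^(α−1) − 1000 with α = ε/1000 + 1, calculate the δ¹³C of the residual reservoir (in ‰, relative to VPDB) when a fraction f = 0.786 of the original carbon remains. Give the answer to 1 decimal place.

δ₀ = (0.01119415/0.01123720 − 1)×1000 = (0.996169 − 1)×1000 = -3.831‰
α − 1 = ε/1000 = -0.0339
f^(α−1) = 0.786^(-0.0339) = 1.008196
δ_res = (-3.831 + 1000) × 1.008196 − 1000 = 1004.334 − 1000 = 4.33‰

4.3‰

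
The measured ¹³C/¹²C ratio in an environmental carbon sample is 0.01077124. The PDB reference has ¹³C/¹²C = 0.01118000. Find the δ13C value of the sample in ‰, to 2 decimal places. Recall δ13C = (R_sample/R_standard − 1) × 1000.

δ13C = (R_sample / R_standard − 1) × 1000
R_sample / R_standard = 0.01077124 / 0.01118000 = 0.963438
δ13C = (0.963438 − 1) × 1000 = -36.562‰

-36.56‰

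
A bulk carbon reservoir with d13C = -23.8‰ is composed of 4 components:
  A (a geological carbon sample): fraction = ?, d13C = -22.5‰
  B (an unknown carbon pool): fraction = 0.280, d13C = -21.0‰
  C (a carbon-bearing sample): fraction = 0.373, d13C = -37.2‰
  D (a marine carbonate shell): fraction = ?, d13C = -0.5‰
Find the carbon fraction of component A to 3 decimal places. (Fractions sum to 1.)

0.176

Let f_A and f_D be the unknown fractions; fractions sum to 1 so f_A + f_D = 0.347.
Mass balance: Σ fᵢ·δᵢ = δ_bulk ⇒ f_A·(-22.5) + f_D·(-0.5) = -23.8 − (-19.756) = -4.044
Substitute f_D = 0.347 − f_A:
f_A·(-22.5 − -0.5) = -4.044 − 0.347×(-0.5) = -3.871
f_A = -3.871 / -22.0 = 0.1759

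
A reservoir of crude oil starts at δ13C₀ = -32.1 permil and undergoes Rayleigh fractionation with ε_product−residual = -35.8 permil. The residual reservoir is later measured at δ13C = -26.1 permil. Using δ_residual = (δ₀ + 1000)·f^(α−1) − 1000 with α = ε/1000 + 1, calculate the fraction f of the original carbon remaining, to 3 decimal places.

α − 1 = ε/1000 = -0.0358
(δ_res + 1000)/(δ₀ + 1000) = (-26.1 + 1000)/(-32.1 + 1000) = 973.9/967.9 = 1.006199
f = 1.006199^(1/-0.0358) = exp(ln(1.006199)/-0.0358) = exp(0.00618/-0.0358)
f = exp(-0.1726) = 0.8415

0.841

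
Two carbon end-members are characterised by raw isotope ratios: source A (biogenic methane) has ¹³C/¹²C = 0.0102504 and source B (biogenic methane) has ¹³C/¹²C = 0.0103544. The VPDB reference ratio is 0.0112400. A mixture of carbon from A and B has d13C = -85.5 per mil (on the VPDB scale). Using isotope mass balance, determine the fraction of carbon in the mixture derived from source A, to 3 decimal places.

δ_A = (0.0102504/0.0112400 − 1)×1000 = (0.911957 − 1)×1000 = -88.043 per mil
δ_B = (0.0103544/0.0112400 − 1)×1000 = (0.921210 − 1)×1000 = -78.790 per mil
f_A = (δ_mix − δ_B)/(δ_A − δ_B) = (-85.5 − (-78.790))/(-88.043 − (-78.790))
f_A = -6.710 / -9.253 = 0.7252

0.725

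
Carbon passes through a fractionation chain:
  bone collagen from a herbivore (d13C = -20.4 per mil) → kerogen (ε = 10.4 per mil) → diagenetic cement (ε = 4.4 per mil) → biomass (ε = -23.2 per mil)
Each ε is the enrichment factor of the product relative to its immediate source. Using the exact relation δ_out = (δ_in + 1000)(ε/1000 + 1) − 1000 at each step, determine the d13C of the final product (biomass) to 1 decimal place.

-28.9 per mil

step 1: δ = (-20.40 + 1000)·(10.4/1000 + 1) − 1000 = -10.21 per mil
step 2: δ = (-10.21 + 1000)·(4.4/1000 + 1) − 1000 = -5.86 per mil
step 3: δ = (-5.86 + 1000)·(-23.2/1000 + 1) − 1000 = -28.92 per mil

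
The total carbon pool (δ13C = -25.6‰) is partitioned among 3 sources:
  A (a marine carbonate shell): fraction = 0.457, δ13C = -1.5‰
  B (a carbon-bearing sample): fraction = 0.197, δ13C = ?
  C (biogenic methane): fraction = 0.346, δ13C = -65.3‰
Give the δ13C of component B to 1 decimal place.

-11.8‰

Isotope mass balance: δ_bulk = Σ fᵢ·δᵢ.
-25.6 = 0.457×(-1.5) + 0.197×δ_B + 0.346×(-65.3)
0.197·δ_B = -25.6 − (-23.279) = -2.321
δ_B = -2.321 / 0.197 = -11.78‰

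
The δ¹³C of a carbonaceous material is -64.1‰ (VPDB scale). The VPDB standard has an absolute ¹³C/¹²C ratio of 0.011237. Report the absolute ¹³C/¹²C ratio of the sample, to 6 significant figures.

R_sample = R_standard × (δ¹³C/1000 + 1)
R_sample = 0.011237 × (-64.1/1000 + 1) = 0.011237 × 0.935900
R_sample = 0.0105167

0.0105167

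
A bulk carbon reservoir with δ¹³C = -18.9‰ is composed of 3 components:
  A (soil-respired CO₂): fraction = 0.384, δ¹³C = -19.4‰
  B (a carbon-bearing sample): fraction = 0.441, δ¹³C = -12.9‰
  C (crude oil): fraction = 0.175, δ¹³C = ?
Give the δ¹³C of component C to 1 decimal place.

Isotope mass balance: δ_bulk = Σ fᵢ·δᵢ.
-18.9 = 0.384×(-19.4) + 0.441×(-12.9) + 0.175×δ_C
0.175·δ_C = -18.9 − (-13.139) = -5.761
δ_C = -5.761 / 0.175 = -32.92‰

-32.9‰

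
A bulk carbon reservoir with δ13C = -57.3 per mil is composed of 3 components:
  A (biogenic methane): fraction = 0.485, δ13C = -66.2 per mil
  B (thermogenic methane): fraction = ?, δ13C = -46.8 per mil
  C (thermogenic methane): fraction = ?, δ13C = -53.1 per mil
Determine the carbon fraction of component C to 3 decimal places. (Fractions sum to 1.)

0.173

Let f_C and f_B be the unknown fractions; fractions sum to 1 so f_C + f_B = 0.515.
Mass balance: Σ fᵢ·δᵢ = δ_bulk ⇒ f_C·(-53.1) + f_B·(-46.8) = -57.3 − (-32.107) = -25.193
Substitute f_B = 0.515 − f_C:
f_C·(-53.1 − -46.8) = -25.193 − 0.515×(-46.8) = -1.091
f_C = -1.091 / -6.3 = 0.1732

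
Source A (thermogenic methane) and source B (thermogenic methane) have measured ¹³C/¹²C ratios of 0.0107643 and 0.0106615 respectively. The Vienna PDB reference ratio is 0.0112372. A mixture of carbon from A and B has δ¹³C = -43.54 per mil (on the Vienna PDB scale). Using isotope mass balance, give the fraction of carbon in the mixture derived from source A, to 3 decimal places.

0.841

δ_A = (0.0107643/0.0112372 − 1)×1000 = (0.957917 − 1)×1000 = -42.083 per mil
δ_B = (0.0106615/0.0112372 − 1)×1000 = (0.948768 − 1)×1000 = -51.232 per mil
f_A = (δ_mix − δ_B)/(δ_A − δ_B) = (-43.54 − (-51.232))/(-42.083 − (-51.232))
f_A = 7.692 / 9.148 = 0.8408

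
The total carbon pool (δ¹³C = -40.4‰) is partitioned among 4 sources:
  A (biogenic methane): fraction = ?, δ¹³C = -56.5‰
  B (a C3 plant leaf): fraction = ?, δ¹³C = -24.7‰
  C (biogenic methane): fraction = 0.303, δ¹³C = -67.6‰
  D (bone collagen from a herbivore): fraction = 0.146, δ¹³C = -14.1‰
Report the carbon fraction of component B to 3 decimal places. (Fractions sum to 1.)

0.417

Let f_B and f_A be the unknown fractions; fractions sum to 1 so f_B + f_A = 0.551.
Mass balance: Σ fᵢ·δᵢ = δ_bulk ⇒ f_B·(-24.7) + f_A·(-56.5) = -40.4 − (-22.541) = -17.859
Substitute f_A = 0.551 − f_B:
f_B·(-24.7 − -56.5) = -17.859 − 0.551×(-56.5) = 13.273
f_B = 13.273 / 31.8 = 0.4174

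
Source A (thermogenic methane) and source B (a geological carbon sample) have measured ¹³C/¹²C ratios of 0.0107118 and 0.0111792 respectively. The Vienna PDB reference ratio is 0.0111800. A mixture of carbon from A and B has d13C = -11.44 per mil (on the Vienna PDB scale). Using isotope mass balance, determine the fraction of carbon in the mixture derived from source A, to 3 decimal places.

δ_A = (0.0107118/0.0111800 − 1)×1000 = (0.958122 − 1)×1000 = -41.878 per mil
δ_B = (0.0111792/0.0111800 − 1)×1000 = (0.999928 − 1)×1000 = -0.072 per mil
f_A = (δ_mix − δ_B)/(δ_A − δ_B) = (-11.44 − (-0.072))/(-41.878 − (-0.072))
f_A = -11.368 / -41.807 = 0.2719

0.272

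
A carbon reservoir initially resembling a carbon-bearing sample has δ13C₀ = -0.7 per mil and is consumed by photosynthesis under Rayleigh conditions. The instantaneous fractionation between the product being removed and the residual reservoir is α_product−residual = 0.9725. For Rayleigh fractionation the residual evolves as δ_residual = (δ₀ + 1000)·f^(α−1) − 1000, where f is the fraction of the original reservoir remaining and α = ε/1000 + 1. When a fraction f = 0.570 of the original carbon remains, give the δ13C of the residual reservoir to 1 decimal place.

14.9 per mil

Rayleigh residual: δ_res = (δ₀ + 1000)·f^(α−1) − 1000
α − 1 = -0.02750
f^(α−1) = 0.570^(-0.02750) = 1.015578
δ_res = (-0.7 + 1000) × 1.015578 − 1000 = 1014.867 − 1000 = 14.87 per mil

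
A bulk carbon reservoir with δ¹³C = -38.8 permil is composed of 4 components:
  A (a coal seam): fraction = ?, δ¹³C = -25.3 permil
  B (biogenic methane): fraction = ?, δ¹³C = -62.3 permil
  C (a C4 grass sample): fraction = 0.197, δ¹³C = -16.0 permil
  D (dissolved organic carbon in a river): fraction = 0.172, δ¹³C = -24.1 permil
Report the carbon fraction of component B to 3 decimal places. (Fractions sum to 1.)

0.420

Let f_B and f_A be the unknown fractions; fractions sum to 1 so f_B + f_A = 0.631.
Mass balance: Σ fᵢ·δᵢ = δ_bulk ⇒ f_B·(-62.3) + f_A·(-25.3) = -38.8 − (-7.297) = -31.503
Substitute f_A = 0.631 − f_B:
f_B·(-62.3 − -25.3) = -31.503 − 0.631×(-25.3) = -15.538
f_B = -15.538 / -37.0 = 0.4200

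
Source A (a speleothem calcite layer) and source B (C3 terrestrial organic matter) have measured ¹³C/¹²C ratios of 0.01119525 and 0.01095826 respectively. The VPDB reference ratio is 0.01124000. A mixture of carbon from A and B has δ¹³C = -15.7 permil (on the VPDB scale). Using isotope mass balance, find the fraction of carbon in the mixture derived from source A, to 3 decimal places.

δ_A = (0.01119525/0.01124000 − 1)×1000 = (0.996019 − 1)×1000 = -3.981 permil
δ_B = (0.01095826/0.01124000 − 1)×1000 = (0.974934 − 1)×1000 = -25.066 permil
f_A = (δ_mix − δ_B)/(δ_A − δ_B) = (-15.7 − (-25.066))/(-3.981 − (-25.066))
f_A = 9.366 / 21.085 = 0.4442

0.444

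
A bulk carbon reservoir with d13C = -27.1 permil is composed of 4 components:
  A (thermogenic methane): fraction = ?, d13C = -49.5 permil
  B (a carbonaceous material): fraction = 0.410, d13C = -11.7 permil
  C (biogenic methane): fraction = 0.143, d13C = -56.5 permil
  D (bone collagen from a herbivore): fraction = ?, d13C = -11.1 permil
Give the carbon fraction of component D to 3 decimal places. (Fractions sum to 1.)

Let f_D and f_A be the unknown fractions; fractions sum to 1 so f_D + f_A = 0.447.
Mass balance: Σ fᵢ·δᵢ = δ_bulk ⇒ f_D·(-11.1) + f_A·(-49.5) = -27.1 − (-12.877) = -14.224
Substitute f_A = 0.447 − f_D:
f_D·(-11.1 − -49.5) = -14.224 − 0.447×(-49.5) = 7.903
f_D = 7.903 / 38.4 = 0.2058

0.206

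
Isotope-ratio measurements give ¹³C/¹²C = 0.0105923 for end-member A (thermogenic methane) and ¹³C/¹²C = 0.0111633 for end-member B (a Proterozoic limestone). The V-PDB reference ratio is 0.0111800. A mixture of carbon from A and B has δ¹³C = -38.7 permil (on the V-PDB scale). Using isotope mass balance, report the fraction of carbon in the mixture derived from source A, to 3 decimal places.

0.728

δ_A = (0.0105923/0.0111800 − 1)×1000 = (0.947433 − 1)×1000 = -52.567 permil
δ_B = (0.0111633/0.0111800 − 1)×1000 = (0.998506 − 1)×1000 = -1.494 permil
f_A = (δ_mix − δ_B)/(δ_A − δ_B) = (-38.7 − (-1.494))/(-52.567 − (-1.494))
f_A = -37.206 / -51.073 = 0.7285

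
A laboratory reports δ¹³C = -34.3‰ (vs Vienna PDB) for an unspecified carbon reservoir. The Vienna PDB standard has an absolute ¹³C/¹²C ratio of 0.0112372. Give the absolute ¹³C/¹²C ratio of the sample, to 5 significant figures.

0.010852

R_sample = R_standard × (δ¹³C/1000 + 1)
R_sample = 0.0112372 × (-34.3/1000 + 1) = 0.0112372 × 0.965700
R_sample = 0.0108518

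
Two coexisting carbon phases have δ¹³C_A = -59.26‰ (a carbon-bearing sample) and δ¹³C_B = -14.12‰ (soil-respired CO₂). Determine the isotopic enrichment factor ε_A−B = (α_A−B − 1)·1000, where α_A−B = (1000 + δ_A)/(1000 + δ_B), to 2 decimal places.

-45.79‰

α_A−B = (1000 + -59.26) / (1000 + -14.12) = 940.74 / 985.88 = 0.954213
ε_A−B = (0.954213 − 1) × 1000 = -45.787‰
(The approximation ε ≈ δ_A − δ_B would give -45.14‰.)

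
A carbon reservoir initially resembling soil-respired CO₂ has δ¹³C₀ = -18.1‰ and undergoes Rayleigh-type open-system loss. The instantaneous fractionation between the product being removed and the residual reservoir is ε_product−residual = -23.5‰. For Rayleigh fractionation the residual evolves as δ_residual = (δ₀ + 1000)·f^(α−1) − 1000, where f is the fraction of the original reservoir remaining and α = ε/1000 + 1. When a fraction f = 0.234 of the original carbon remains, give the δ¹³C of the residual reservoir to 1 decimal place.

Rayleigh residual: δ_res = (δ₀ + 1000)·f^(α−1) − 1000
α = ε/1000 + 1 = 0.97650, so α − 1 = -0.02350
f^(α−1) = 0.234^(-0.02350) = 1.034721
δ_res = (-18.1 + 1000) × 1.034721 − 1000 = 1015.993 − 1000 = 15.99‰

16.0‰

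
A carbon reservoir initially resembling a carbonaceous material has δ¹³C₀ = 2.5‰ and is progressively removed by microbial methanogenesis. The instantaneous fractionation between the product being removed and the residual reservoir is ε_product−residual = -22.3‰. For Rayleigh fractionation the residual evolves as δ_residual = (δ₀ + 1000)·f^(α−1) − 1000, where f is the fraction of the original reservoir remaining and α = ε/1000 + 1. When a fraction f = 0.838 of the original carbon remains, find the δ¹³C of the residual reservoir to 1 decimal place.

Rayleigh residual: δ_res = (δ₀ + 1000)·f^(α−1) − 1000
α = ε/1000 + 1 = 0.97770, so α − 1 = -0.02230
f^(α−1) = 0.838^(-0.02230) = 1.003949
δ_res = (2.5 + 1000) × 1.003949 − 1000 = 1006.459 − 1000 = 6.46‰

6.5‰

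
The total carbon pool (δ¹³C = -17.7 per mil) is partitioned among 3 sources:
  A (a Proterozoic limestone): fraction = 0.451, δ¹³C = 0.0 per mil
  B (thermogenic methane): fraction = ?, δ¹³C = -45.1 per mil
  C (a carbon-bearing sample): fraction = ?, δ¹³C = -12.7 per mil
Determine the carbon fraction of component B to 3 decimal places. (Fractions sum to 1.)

0.331

Let f_B and f_C be the unknown fractions; fractions sum to 1 so f_B + f_C = 0.549.
Mass balance: Σ fᵢ·δᵢ = δ_bulk ⇒ f_B·(-45.1) + f_C·(-12.7) = -17.7 − (0.000) = -17.700
Substitute f_C = 0.549 − f_B:
f_B·(-45.1 − -12.7) = -17.700 − 0.549×(-12.7) = -10.728
f_B = -10.728 / -32.4 = 0.3311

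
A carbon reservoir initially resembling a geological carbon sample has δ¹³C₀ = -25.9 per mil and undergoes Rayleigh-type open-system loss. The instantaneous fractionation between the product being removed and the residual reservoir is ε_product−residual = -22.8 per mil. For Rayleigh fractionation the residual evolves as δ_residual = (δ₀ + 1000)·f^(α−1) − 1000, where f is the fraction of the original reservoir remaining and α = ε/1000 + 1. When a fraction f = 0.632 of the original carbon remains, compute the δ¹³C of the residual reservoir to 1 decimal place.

-15.7 per mil

Rayleigh residual: δ_res = (δ₀ + 1000)·f^(α−1) − 1000
α = ε/1000 + 1 = 0.97720, so α − 1 = -0.02280
f^(α−1) = 0.632^(-0.02280) = 1.010517
δ_res = (-25.9 + 1000) × 1.010517 − 1000 = 984.345 − 1000 = -15.66 per mil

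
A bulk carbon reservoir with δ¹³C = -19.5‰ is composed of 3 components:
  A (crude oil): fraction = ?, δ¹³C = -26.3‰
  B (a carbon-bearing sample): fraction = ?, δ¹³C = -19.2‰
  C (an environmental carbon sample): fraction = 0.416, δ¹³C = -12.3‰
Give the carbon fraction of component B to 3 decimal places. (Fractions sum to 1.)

Let f_B and f_A be the unknown fractions; fractions sum to 1 so f_B + f_A = 0.584.
Mass balance: Σ fᵢ·δᵢ = δ_bulk ⇒ f_B·(-19.2) + f_A·(-26.3) = -19.5 − (-5.117) = -14.383
Substitute f_A = 0.584 − f_B:
f_B·(-19.2 − -26.3) = -14.383 − 0.584×(-26.3) = 0.976
f_B = 0.976 / 7.1 = 0.1375

0.137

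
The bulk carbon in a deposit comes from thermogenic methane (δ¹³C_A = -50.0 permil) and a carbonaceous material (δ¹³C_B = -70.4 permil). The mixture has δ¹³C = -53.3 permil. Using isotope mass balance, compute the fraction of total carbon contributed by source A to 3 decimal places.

0.838

δ_mix = f_A·δ_A + (1 − f_A)·δ_B  ⇒  f_A = (δ_mix − δ_B)/(δ_A − δ_B)
f_A = (-53.3 − (-70.4)) / (-50.0 − (-70.4))
f_A = 17.1 / 20.4 = 0.8382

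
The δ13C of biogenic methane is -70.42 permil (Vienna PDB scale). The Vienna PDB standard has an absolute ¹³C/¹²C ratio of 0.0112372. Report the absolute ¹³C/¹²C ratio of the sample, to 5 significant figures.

R_sample = R_standard × (δ13C/1000 + 1)
R_sample = 0.0112372 × (-70.42/1000 + 1) = 0.0112372 × 0.929580
R_sample = 0.0104459

0.010446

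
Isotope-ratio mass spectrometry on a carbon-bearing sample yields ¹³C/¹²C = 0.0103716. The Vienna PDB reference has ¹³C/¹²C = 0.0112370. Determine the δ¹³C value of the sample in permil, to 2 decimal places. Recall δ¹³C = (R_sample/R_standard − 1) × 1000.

-77.01 permil

δ¹³C = (R_sample / R_standard − 1) × 1000
R_sample / R_standard = 0.0103716 / 0.0112370 = 0.922987
δ¹³C = (0.922987 − 1) × 1000 = -77.013 permil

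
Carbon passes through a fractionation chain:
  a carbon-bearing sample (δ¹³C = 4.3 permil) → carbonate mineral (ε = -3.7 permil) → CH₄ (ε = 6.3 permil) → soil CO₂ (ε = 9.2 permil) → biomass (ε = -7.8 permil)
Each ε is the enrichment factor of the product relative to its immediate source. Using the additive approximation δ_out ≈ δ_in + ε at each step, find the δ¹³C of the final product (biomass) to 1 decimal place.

8.3 permil

step 1: δ ≈ 4.3 + (-3.7) = 0.6 permil
step 2: δ ≈ 0.6 + (6.3) = 6.9 permil
step 3: δ ≈ 6.9 + (9.2) = 16.1 permil
step 4: δ ≈ 16.1 + (-7.8) = 8.3 permil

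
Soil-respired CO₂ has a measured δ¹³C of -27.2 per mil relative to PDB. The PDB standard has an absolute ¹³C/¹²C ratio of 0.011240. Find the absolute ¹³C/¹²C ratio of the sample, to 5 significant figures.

R_sample = R_standard × (δ¹³C/1000 + 1)
R_sample = 0.011240 × (-27.2/1000 + 1) = 0.011240 × 0.972800
R_sample = 0.0109343

0.010934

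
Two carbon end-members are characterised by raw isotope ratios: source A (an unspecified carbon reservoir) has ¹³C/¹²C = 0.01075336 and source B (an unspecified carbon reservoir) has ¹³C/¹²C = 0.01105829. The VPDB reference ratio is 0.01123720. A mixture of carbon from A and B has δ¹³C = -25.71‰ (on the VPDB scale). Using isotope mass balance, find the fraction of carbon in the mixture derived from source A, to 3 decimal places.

0.361

δ_A = (0.01075336/0.01123720 − 1)×1000 = (0.956943 − 1)×1000 = -43.057‰
δ_B = (0.01105829/0.01123720 − 1)×1000 = (0.984079 − 1)×1000 = -15.921‰
f_A = (δ_mix − δ_B)/(δ_A − δ_B) = (-25.71 − (-15.921))/(-43.057 − (-15.921))
f_A = -9.789 / -27.136 = 0.3607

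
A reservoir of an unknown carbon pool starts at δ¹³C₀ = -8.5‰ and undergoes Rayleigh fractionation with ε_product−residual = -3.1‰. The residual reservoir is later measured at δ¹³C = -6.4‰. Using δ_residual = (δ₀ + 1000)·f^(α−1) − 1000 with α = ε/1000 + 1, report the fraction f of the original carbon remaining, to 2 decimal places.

0.51

α − 1 = ε/1000 = -0.0031
(δ_res + 1000)/(δ₀ + 1000) = (-6.4 + 1000)/(-8.5 + 1000) = 993.6/991.5 = 1.002118
f = 1.002118^(1/-0.0031) = exp(ln(1.002118)/-0.0031) = exp(0.00212/-0.0031)
f = exp(-0.6825) = 0.5053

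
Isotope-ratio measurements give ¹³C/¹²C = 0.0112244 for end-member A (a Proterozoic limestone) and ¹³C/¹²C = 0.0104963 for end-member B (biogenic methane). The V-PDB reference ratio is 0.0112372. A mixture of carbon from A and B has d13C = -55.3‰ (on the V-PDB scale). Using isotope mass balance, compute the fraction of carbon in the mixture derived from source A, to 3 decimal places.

δ_A = (0.0112244/0.0112372 − 1)×1000 = (0.998861 − 1)×1000 = -1.139‰
δ_B = (0.0104963/0.0112372 − 1)×1000 = (0.934067 − 1)×1000 = -65.933‰
f_A = (δ_mix − δ_B)/(δ_A − δ_B) = (-55.3 − (-65.933))/(-1.139 − (-65.933))
f_A = 10.633 / 64.794 = 0.1641

0.164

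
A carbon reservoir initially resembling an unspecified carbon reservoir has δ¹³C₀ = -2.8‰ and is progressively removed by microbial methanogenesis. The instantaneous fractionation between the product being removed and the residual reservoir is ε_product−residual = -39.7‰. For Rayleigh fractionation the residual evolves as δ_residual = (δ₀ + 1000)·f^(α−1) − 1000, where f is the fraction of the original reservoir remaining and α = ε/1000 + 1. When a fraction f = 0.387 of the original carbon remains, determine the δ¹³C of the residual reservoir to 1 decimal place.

35.5‰

Rayleigh residual: δ_res = (δ₀ + 1000)·f^(α−1) − 1000
α = ε/1000 + 1 = 0.96030, so α − 1 = -0.03970
f^(α−1) = 0.387^(-0.03970) = 1.038408
δ_res = (-2.8 + 1000) × 1.038408 − 1000 = 1035.500 − 1000 = 35.50‰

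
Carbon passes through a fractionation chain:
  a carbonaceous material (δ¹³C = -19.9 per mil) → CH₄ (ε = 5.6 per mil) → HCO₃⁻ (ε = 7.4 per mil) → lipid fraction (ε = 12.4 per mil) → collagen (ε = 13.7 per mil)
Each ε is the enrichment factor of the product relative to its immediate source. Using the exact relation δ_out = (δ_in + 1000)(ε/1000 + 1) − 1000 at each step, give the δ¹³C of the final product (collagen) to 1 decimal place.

19.0 per mil

step 1: δ = (-19.90 + 1000)·(5.6/1000 + 1) − 1000 = -14.41 per mil
step 2: δ = (-14.41 + 1000)·(7.4/1000 + 1) − 1000 = -7.12 per mil
step 3: δ = (-7.12 + 1000)·(12.4/1000 + 1) − 1000 = 5.19 per mil
step 4: δ = (5.19 + 1000)·(13.7/1000 + 1) − 1000 = 18.96 per mil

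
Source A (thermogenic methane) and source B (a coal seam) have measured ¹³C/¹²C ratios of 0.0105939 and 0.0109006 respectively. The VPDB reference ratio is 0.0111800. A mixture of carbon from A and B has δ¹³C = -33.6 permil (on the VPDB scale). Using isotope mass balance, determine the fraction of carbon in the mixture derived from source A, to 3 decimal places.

δ_A = (0.0105939/0.0111800 − 1)×1000 = (0.947576 − 1)×1000 = -52.424 permil
δ_B = (0.0109006/0.0111800 − 1)×1000 = (0.975009 − 1)×1000 = -24.991 permil
f_A = (δ_mix − δ_B)/(δ_A − δ_B) = (-33.6 − (-24.991))/(-52.424 − (-24.991))
f_A = -8.609 / -27.433 = 0.3138

0.314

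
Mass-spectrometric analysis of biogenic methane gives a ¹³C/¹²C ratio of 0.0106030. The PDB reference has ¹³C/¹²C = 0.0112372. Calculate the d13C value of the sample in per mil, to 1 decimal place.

-56.4 per mil

d13C = (R_sample / R_standard − 1) × 1000
R_sample / R_standard = 0.0106030 / 0.0112372 = 0.943562
d13C = (0.943562 − 1) × 1000 = -56.44 per mil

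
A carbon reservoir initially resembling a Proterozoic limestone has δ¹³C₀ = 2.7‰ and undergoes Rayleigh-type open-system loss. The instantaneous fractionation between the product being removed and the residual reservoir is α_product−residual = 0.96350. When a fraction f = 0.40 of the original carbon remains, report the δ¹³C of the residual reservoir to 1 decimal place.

Rayleigh residual: δ_res = (δ₀ + 1000)·f^(α−1) − 1000
α − 1 = -0.03650
f^(α−1) = 0.40^(-0.03650) = 1.034010
δ_res = (2.7 + 1000) × 1.034010 − 1000 = 1036.802 − 1000 = 36.80‰

36.8‰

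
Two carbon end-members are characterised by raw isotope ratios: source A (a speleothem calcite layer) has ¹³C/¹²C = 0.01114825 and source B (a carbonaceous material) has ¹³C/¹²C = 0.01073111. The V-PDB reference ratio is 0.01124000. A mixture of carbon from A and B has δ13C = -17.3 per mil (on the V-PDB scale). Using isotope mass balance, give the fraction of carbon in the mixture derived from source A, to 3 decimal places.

δ_A = (0.01114825/0.01124000 − 1)×1000 = (0.991837 − 1)×1000 = -8.163 per mil
δ_B = (0.01073111/0.01124000 − 1)×1000 = (0.954725 − 1)×1000 = -45.275 per mil
f_A = (δ_mix − δ_B)/(δ_A − δ_B) = (-17.3 − (-45.275))/(-8.163 − (-45.275))
f_A = 27.975 / 37.112 = 0.7538

0.754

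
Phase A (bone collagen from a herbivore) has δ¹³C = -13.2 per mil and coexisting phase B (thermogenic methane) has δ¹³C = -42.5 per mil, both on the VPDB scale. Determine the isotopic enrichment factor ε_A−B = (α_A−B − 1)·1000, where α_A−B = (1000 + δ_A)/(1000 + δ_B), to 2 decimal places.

30.60 per mil

α_A−B = (1000 + -13.2) / (1000 + -42.5) = 986.8 / 957.5 = 1.030601
ε_A−B = (1.030601 − 1) × 1000 = 30.601 per mil
(The approximation ε ≈ δ_A − δ_B would give 29.3 per mil.)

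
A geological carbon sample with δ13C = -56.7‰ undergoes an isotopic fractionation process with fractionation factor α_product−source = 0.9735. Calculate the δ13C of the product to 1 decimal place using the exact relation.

-81.7‰

δ_product = (δ_source + 1000)·α − 1000
δ_product = (-56.7 + 1000) × 0.9735 − 1000
δ_product = 918.303 − 1000 = -81.70‰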